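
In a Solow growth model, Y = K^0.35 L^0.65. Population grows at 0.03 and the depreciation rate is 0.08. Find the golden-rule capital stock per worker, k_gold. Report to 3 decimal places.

Break-even investment rate: n + δ = 0.03 + 0.08 = 0.11.
Maximizing c = f(k) − (n+δ)·k gives f'(k) = n+δ, i.e. 0.35·k^(0.35−1) = 0.11, so k_gold = (0.35/0.11)^(1/0.65) ≈ 5.9340.

k_gold ≈ 5.934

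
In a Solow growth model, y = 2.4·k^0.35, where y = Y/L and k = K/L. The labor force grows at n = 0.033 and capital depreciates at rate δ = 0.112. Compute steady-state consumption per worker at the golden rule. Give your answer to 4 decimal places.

Break-even investment rate: n + δ = 0.033 + 0.112 = 0.145.
Maximizing c = f(k) − (n+δ)·k gives f'(k) = n+δ, i.e. 0.35·2.4·k^(0.35−1) = 0.145, so k_gold = (0.35·2.4/0.145)^(1/0.65) ≈ 14.9180.
y_gold = 2.4·14.9180^0.35 ≈ 6.1803.
c_gold = y_gold − (n+δ)·k_gold = 6.1803 − 0.145·14.9180 ≈ 4.0172.

c_gold ≈ 4.0172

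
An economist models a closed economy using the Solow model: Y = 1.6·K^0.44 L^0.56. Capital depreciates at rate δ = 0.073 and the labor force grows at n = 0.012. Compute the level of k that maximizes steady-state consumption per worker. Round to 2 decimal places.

n + δ = 0.012 + 0.073 = 0.085.
Maximizing c = f(k) − (n+δ)·k gives f'(k) = n+δ, i.e. 0.44·1.6·k^(0.44−1) = 0.085, so k_gold = (0.44·1.6/0.085)^(1/0.56) ≈ 43.6074.

k_gold ≈ 43.61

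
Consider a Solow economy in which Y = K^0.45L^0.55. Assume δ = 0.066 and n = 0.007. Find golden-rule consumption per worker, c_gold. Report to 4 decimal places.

The effective depreciation rate is n + δ = 0.007 + 0.066 = 0.073.
Setting f'(k) = n+δ gives 0.45·k^(0.45−1) = 0.073, hence k_gold = (0.45/0.073)^(1/0.55) ≈ 27.3000.
y_gold = 27.3000^0.45 ≈ 4.4287.
c_gold = y_gold − (n+δ)·k_gold = 4.4287 − 0.073·27.3000 ≈ 2.4358.

c_gold ≈ 2.4358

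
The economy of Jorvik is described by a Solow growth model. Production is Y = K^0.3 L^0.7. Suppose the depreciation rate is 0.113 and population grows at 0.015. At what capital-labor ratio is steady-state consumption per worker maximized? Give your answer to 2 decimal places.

k_gold ≈ 3.38

n + δ = 0.015 + 0.113 = 0.128.
Setting f'(k) = n+δ gives 0.3·k^(0.3−1) = 0.128, hence k_gold = (0.3/0.128)^(1/0.7) ≈ 3.3763.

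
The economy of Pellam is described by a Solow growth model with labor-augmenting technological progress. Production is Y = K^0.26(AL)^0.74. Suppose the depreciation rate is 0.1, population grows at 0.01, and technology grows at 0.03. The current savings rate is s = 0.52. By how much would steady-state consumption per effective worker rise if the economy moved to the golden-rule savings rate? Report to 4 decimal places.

Break-even investment rate: n + g + δ = 0.01 + 0.03 + 0.1 = 0.14.
Current steady state (s = 0.52): k* = (0.52/0.14)^(1/0.74) ≈ 5.8898, y* = 5.8898^0.26 ≈ 1.5857, c* = (1−0.52)·1.5857 ≈ 0.7611.
Maximizing c = f(k) − (n+g+δ)·k gives f'(k) = n+g+δ, i.e. 0.26·k^(0.26−1) = 0.14, so k_gold = (0.26/0.14)^(1/0.74) ≈ 2.3084.
y_gold = 2.3084^0.26 ≈ 1.2430, c_gold = y_gold − 0.14·k_gold ≈ 0.9198.
Gain: Δc = 0.9198 − 0.7611 ≈ 0.1586.

Δc ≈ 0.1586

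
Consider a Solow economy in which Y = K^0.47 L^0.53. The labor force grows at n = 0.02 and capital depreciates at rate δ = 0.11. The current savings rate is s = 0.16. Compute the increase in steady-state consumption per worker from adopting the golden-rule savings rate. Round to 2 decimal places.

Δc ≈ 0.65

Break-even investment rate: n + δ = 0.02 + 0.11 = 0.13.
Current steady state (s = 0.16): k* = (0.16/0.13)^(1/0.53) ≈ 1.4796, y* = 1.4796^0.47 ≈ 1.2022, c* = (1−0.16)·1.2022 ≈ 1.0098.
At the golden rule the marginal product of capital equals n+δ: 0.47·k^(0.47−1) = 0.13. Solving, k_gold = (0.47/0.13)^(1/0.53) ≈ 11.3011.
y_gold = 11.3011^0.47 ≈ 3.1258, c_gold = y_gold − 0.13·k_gold ≈ 1.6567.
Gain: Δc = 1.6567 − 1.0098 ≈ 0.6469.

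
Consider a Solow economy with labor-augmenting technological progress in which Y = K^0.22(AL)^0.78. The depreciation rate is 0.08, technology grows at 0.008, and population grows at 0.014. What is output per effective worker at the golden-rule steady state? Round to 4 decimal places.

y_gold ≈ 1.2421

n + g + δ = 0.014 + 0.008 + 0.08 = 0.102.
Golden rule sets MPK = n+g+δ: 0.22·k^(0.22−1) = 0.102, so k_gold = (0.22/0.102)^(1/0.78) ≈ 2.6790.
Output: y_gold = k_gold^0.22 = 2.6790^0.22 ≈ 1.2421.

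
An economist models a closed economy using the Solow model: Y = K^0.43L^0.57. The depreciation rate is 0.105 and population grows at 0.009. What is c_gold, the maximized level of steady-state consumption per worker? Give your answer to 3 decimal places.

c_gold ≈ 1.552

The effective depreciation rate is n + δ = 0.009 + 0.105 = 0.114.
At the golden rule the marginal product of capital equals n+δ: 0.43·k^(0.43−1) = 0.114. Solving, k_gold = (0.43/0.114)^(1/0.57) ≈ 10.2687.
y_gold = 10.2687^0.43 ≈ 2.7224.
c_gold = y_gold − (n+δ)·k_gold = 2.7224 − 0.114·10.2687 ≈ 1.5518.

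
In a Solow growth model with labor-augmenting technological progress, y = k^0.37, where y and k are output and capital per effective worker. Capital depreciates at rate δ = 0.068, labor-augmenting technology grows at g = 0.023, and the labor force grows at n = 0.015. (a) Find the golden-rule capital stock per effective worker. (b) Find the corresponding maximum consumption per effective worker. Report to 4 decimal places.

n + g + δ = 0.015 + 0.023 + 0.068 = 0.106.
At the golden rule the marginal product of capital equals n+g+δ: 0.37·k^(0.37−1) = 0.106. Solving, k_gold = (0.37/0.106)^(1/0.63) ≈ 7.2734.
y_gold = 7.2734^0.37 ≈ 2.0837; c_gold = y_gold − 0.106·k_gold ≈ 1.3128.

(a) k_gold ≈ 7.2734; (b) c_gold ≈ 1.3128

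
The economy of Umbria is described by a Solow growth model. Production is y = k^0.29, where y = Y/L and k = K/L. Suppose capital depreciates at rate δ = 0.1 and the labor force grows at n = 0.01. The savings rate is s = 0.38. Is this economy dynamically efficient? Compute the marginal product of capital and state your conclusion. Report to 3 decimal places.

The effective depreciation rate is n + δ = 0.01 + 0.1 = 0.11.
Steady-state k*: s·k^0.29 = 0.11·k gives k* = (0.38/0.11)^(1/0.71) ≈ 5.7319.
MPK = 0.29·5.7319^(-0.71) ≈ 0.0839.
MPK < n+δ = 0.11, so the economy is dynamically inefficient (over-saving).

dynamically inefficient; MPK ≈ 0.084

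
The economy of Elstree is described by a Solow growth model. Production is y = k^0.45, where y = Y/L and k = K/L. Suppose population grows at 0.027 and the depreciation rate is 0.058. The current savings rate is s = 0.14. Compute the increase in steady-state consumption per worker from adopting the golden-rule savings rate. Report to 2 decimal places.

Δc ≈ 0.86

Break-even investment rate: n + δ = 0.027 + 0.058 = 0.085.
Current steady state (s = 0.14): k* = (0.14/0.085)^(1/0.55) ≈ 2.4775, y* = 2.4775^0.45 ≈ 1.5042, c* = (1−0.14)·1.5042 ≈ 1.2936.
Setting f'(k) = n+δ gives 0.45·k^(0.45−1) = 0.085, hence k_gold = (0.45/0.085)^(1/0.55) ≈ 20.7009.
y_gold = 20.7009^0.45 ≈ 3.9102, c_gold = y_gold − 0.085·k_gold ≈ 2.1506.
Gain: Δc = 2.1506 − 1.2936 ≈ 0.8570.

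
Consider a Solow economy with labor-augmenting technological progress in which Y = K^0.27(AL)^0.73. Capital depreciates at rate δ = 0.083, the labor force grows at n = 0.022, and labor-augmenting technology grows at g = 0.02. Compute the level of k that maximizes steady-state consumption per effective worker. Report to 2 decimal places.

n + g + δ = 0.022 + 0.02 + 0.083 = 0.125.
At the golden rule the marginal product of capital equals n+g+δ: 0.27·k^(0.27−1) = 0.125. Solving, k_gold = (0.27/0.125)^(1/0.73) ≈ 2.8718.

k_gold ≈ 2.87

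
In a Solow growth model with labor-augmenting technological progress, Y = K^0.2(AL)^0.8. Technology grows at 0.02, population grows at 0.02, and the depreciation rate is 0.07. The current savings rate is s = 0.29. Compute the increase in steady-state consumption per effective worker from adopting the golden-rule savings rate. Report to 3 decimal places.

Δc ≈ 0.024

The effective depreciation rate is n + g + δ = 0.02 + 0.02 + 0.07 = 0.11.
Current steady state (s = 0.29): k* = (0.29/0.11)^(1/0.8) ≈ 3.3594, y* = 3.3594^0.2 ≈ 1.2742, c* = (1−0.29)·1.2742 ≈ 0.9047.
At the golden rule the marginal product of capital equals n+g+δ: 0.2·k^(0.2−1) = 0.11. Solving, k_gold = (0.2/0.11)^(1/0.8) ≈ 2.1113.
y_gold = 2.1113^0.2 ≈ 1.1612, c_gold = y_gold − 0.11·k_gold ≈ 0.9290.
Gain: Δc = 0.9290 − 0.9047 ≈ 0.0243.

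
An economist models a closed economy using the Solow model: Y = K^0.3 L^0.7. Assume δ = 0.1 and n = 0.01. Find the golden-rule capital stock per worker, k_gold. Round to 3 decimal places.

n + δ = 0.01 + 0.1 = 0.11.
Setting f'(k) = n+δ gives 0.3·k^(0.3−1) = 0.11, hence k_gold = (0.3/0.11)^(1/0.7) ≈ 4.1925.

k_gold ≈ 4.192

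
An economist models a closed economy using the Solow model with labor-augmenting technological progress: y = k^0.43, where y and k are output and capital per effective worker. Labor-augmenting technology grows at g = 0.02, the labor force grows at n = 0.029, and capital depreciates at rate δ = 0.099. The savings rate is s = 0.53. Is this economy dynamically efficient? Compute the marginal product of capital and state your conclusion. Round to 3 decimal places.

dynamically inefficient; MPK ≈ 0.120

The effective depreciation rate is n + g + δ = 0.029 + 0.02 + 0.099 = 0.148.
Steady-state k*: s·k^0.43 = 0.148·k gives k* = (0.53/0.148)^(1/0.57) ≈ 9.3746.
MPK = 0.43·9.3746^(-0.57) ≈ 0.1201.
MPK < n+g+δ = 0.148, so the economy is dynamically inefficient (over-saving).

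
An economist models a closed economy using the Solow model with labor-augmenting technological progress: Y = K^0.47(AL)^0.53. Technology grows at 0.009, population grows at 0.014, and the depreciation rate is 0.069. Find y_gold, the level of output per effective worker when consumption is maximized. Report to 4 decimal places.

The effective depreciation rate is n + g + δ = 0.014 + 0.009 + 0.069 = 0.092.
Golden rule sets MPK = n+g+δ: 0.47·k^(0.47−1) = 0.092, so k_gold = (0.47/0.092)^(1/0.53) ≈ 21.6987.
Output: y_gold = k_gold^0.47 = 21.6987^0.47 ≈ 4.2474.

y_gold ≈ 4.2474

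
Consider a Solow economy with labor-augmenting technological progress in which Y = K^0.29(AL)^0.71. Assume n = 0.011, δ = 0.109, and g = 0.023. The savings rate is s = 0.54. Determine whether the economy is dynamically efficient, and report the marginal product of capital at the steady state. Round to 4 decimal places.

dynamically inefficient; MPK ≈ 0.0768

Capital per effective worker breaks even when investment replaces (n + g + δ)·k; here n + g + δ = 0.143.
Steady-state k*: s·k^0.29 = 0.143·k gives k* = (0.54/0.143)^(1/0.71) ≈ 6.4977.
MPK = 0.29·6.4977^(-0.71) ≈ 0.0768.
MPK < n+g+δ = 0.143, so the economy is dynamically inefficient (over-saving).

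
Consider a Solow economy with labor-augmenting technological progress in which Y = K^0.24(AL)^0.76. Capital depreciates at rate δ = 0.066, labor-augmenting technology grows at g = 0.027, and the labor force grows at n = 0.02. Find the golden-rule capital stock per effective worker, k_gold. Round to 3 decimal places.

k_gold ≈ 2.694

The effective depreciation rate is n + g + δ = 0.02 + 0.027 + 0.066 = 0.113.
Maximizing c = f(k) − (n+g+δ)·k gives f'(k) = n+g+δ, i.e. 0.24·k^(0.24−1) = 0.113, so k_gold = (0.24/0.113)^(1/0.76) ≈ 2.6943.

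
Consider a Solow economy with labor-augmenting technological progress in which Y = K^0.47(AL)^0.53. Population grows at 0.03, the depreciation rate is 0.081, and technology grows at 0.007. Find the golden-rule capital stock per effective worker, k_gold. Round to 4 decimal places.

k_gold ≈ 13.5670

Capital per effective worker breaks even when investment replaces (n + g + δ)·k; here n + g + δ = 0.118.
Golden rule sets MPK = n+g+δ: 0.47·k^(0.47−1) = 0.118, so k_gold = (0.47/0.118)^(1/0.53) ≈ 13.5670.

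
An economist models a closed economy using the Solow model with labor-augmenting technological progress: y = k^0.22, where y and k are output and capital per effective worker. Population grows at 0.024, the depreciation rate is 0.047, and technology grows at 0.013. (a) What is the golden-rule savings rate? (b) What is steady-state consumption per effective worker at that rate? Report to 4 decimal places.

Capital per effective worker breaks even when investment replaces (n + g + δ)·k; here n + g + δ = 0.084.
For Cobb-Douglas, s_gold equals capital's share: s_gold = 0.22.
Golden rule sets MPK = n+g+δ: 0.22·k^(0.22−1) = 0.084, so k_gold = (0.22/0.084)^(1/0.78) ≈ 3.4362.
y_gold = 3.4362^0.22 ≈ 1.3120; c_gold = (1−0.22)·y_gold ≈ 1.0234.

(a) s_gold = 0.2200; (b) c_gold ≈ 1.0234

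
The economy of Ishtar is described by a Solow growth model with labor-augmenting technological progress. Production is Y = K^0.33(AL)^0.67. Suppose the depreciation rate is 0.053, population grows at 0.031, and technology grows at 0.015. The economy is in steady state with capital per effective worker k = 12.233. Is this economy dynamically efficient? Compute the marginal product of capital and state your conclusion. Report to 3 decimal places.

dynamically inefficient; MPK ≈ 0.062

The effective depreciation rate is n + g + δ = 0.031 + 0.015 + 0.053 = 0.099.
MPK = 0.33·k^(0.33−1) = 0.33·12.233^(-0.67) ≈ 0.0616.
MPK < 0.099, so the economy is dynamically inefficient (over-saving).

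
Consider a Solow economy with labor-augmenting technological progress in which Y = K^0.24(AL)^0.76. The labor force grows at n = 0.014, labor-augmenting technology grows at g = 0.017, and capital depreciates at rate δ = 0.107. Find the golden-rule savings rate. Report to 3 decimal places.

s_gold = 0.240

Capital per effective worker breaks even when investment replaces (n + g + δ)·k; here n + g + δ = 0.138.
At the golden rule MPK = n+g+δ, and in any Cobb-Douglas steady state s = (n+g+δ)·k/y = MPK·k/y = capital's share 0.24.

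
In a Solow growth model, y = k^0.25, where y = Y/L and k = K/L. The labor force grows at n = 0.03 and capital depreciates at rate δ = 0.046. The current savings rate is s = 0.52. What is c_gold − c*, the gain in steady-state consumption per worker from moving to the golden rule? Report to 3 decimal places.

n + δ = 0.03 + 0.046 = 0.076.
Current steady state (s = 0.52): k* = (0.52/0.076)^(1/0.75) ≈ 12.9893, y* = 12.9893^0.25 ≈ 1.8984, c* = (1−0.52)·1.8984 ≈ 0.9113.
At the golden rule the marginal product of capital equals n+δ: 0.25·k^(0.25−1) = 0.076. Solving, k_gold = (0.25/0.076)^(1/0.75) ≈ 4.8922.
y_gold = 4.8922^0.25 ≈ 1.4872, c_gold = y_gold − 0.076·k_gold ≈ 1.1154.
Gain: Δc = 1.1154 − 0.9113 ≈ 0.2042.

Δc ≈ 0.204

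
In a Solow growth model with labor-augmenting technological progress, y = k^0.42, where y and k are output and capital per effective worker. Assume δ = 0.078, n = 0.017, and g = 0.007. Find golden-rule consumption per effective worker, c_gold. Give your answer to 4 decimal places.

c_gold ≈ 1.6163

Capital per effective worker breaks even when investment replaces (n + g + δ)·k; here n + g + δ = 0.102.
Golden rule sets MPK = n+g+δ: 0.42·k^(0.42−1) = 0.102, so k_gold = (0.42/0.102)^(1/0.58) ≈ 11.4747.
y_gold = 11.4747^0.42 ≈ 2.7867.
c_gold = y_gold − (n+g+δ)·k_gold = 2.7867 − 0.102·11.4747 ≈ 1.6163.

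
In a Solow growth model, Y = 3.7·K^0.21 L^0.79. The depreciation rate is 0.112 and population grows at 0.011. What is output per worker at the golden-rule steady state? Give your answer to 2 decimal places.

n + δ = 0.011 + 0.112 = 0.123.
At the golden rule the marginal product of capital equals n+δ: 0.21·3.7·k^(0.21−1) = 0.123. Solving, k_gold = (0.21·3.7/0.123)^(1/0.79) ≈ 10.3112.
Output: y_gold = 3.7·k_gold^0.21 = 3.7·10.3112^0.21 ≈ 6.0394.

y_gold ≈ 6.04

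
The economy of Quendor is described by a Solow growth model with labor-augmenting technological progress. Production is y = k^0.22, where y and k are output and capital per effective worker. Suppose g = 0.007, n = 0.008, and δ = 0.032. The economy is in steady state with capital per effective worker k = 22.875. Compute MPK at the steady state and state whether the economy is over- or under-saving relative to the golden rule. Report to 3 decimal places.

Break-even investment rate: n + g + δ = 0.008 + 0.007 + 0.032 = 0.047.
MPK = 0.22·k^(0.22−1) = 0.22·22.875^(-0.78) ≈ 0.0191.
MPK < 0.047, so the economy is dynamically inefficient (over-saving).

over-saving; MPK ≈ 0.019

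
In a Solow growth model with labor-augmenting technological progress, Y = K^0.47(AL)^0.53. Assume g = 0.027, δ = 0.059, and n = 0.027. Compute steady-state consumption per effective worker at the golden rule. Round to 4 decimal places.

The effective depreciation rate is n + g + δ = 0.027 + 0.027 + 0.059 = 0.113.
Maximizing c = f(k) − (n+g+δ)·k gives f'(k) = n+g+δ, i.e. 0.47·k^(0.47−1) = 0.113, so k_gold = (0.47/0.113)^(1/0.53) ≈ 14.7218.
y_gold = 14.7218^0.47 ≈ 3.5395.
c_gold = y_gold − (n+g+δ)·k_gold = 3.5395 − 0.113·14.7218 ≈ 1.8759.

c_gold ≈ 1.8759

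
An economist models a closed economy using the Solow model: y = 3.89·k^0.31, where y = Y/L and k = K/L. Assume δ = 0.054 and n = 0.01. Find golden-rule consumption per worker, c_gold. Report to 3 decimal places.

c_gold ≈ 10.039

n + δ = 0.01 + 0.054 = 0.064.
Maximizing c = f(k) − (n+δ)·k gives f'(k) = n+δ, i.e. 0.31·3.89·k^(0.31−1) = 0.064, so k_gold = (0.31·3.89/0.064)^(1/0.69) ≈ 70.4720.
y_gold = 3.89·70.4720^0.31 ≈ 14.5491.
c_gold = y_gold − (n+δ)·k_gold = 14.5491 − 0.064·70.4720 ≈ 10.0388.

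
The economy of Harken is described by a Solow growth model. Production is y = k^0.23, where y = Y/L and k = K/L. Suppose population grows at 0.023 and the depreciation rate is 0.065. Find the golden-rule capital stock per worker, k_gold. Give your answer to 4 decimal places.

k_gold ≈ 3.4824

Break-even investment rate: n + δ = 0.023 + 0.065 = 0.088.
Golden rule sets MPK = n+δ: 0.23·k^(0.23−1) = 0.088, so k_gold = (0.23/0.088)^(1/0.77) ≈ 3.4824.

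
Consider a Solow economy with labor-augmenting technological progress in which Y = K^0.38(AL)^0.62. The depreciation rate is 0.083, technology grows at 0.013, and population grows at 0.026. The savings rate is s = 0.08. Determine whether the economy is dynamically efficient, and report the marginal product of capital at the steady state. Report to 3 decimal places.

dynamically efficient; MPK ≈ 0.580

The effective depreciation rate is n + g + δ = 0.026 + 0.013 + 0.083 = 0.122.
Steady-state k*: s·k^0.38 = 0.122·k gives k* = (0.08/0.122)^(1/0.62) ≈ 0.5063.
MPK = 0.38·0.5063^(-0.62) ≈ 0.5795.
MPK > n+g+δ = 0.122, so the economy is dynamically efficient (under-saving).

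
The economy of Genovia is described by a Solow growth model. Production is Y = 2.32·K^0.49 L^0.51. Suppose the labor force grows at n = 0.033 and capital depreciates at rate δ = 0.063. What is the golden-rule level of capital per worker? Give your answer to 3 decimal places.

k_gold ≈ 127.271

n + δ = 0.033 + 0.063 = 0.096.
At the golden rule the marginal product of capital equals n+δ: 0.49·2.32·k^(0.49−1) = 0.096. Solving, k_gold = (0.49·2.32/0.096)^(1/0.51) ≈ 127.2715.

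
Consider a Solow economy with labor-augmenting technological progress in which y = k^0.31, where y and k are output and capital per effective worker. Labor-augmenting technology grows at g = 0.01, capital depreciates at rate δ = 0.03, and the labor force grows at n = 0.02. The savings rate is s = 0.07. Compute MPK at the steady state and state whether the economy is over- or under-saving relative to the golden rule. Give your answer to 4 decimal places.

under-saving; MPK ≈ 0.2657

The effective depreciation rate is n + g + δ = 0.02 + 0.01 + 0.03 = 0.06.
Steady-state k*: s·k^0.31 = 0.06·k gives k* = (0.07/0.06)^(1/0.69) ≈ 1.2503.
MPK = 0.31·1.2503^(-0.69) ≈ 0.2657.
MPK > n+g+δ = 0.06, so the economy is dynamically efficient (under-saving).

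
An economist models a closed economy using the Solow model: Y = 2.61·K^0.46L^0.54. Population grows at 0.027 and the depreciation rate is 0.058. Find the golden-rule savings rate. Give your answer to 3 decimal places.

s_gold = 0.460

Break-even investment rate: n + δ = 0.027 + 0.058 = 0.085.
At the golden rule MPK = n+δ, and in any Cobb-Douglas steady state s = (n+δ)·k/y = MPK·k/y = capital's share 0.46.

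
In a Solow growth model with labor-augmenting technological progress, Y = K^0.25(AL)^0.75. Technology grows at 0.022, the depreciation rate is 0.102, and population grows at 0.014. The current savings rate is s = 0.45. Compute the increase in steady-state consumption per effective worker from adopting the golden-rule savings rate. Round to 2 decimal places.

The effective depreciation rate is n + g + δ = 0.014 + 0.022 + 0.102 = 0.138.
Current steady state (s = 0.45): k* = (0.45/0.138)^(1/0.75) ≈ 4.8355, y* = 4.8355^0.25 ≈ 1.4829, c* = (1−0.45)·1.4829 ≈ 0.8156.
Maximizing c = f(k) − (n+g+δ)·k gives f'(k) = n+g+δ, i.e. 0.25·k^(0.25−1) = 0.138, so k_gold = (0.25/0.138)^(1/0.75) ≈ 2.2084.
y_gold = 2.2084^0.25 ≈ 1.2190, c_gold = y_gold − 0.138·k_gold ≈ 0.9143.
Gain: Δc = 0.9143 − 0.8156 ≈ 0.0987.

Δc ≈ 0.10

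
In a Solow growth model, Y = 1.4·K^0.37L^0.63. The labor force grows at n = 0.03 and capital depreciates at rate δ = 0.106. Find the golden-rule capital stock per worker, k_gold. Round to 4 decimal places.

Capital per worker breaks even when investment replaces (n + δ)·k; here n + δ = 0.136.
At the golden rule the marginal product of capital equals n+δ: 0.37·1.4·k^(0.37−1) = 0.136. Solving, k_gold = (0.37·1.4/0.136)^(1/0.63) ≈ 8.3539.

k_gold ≈ 8.3539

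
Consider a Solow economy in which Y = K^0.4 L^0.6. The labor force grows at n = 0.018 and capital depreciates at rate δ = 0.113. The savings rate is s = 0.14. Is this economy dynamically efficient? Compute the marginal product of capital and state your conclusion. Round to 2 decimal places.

dynamically efficient; MPK ≈ 0.37

Capital per worker breaks even when investment replaces (n + δ)·k; here n + δ = 0.131.
Steady-state k*: s·k^0.4 = 0.131·k gives k* = (0.14/0.131)^(1/0.6) ≈ 1.1171.
MPK = 0.4·1.1171^(-0.6) ≈ 0.3743.
MPK > n+δ = 0.131, so the economy is dynamically efficient (under-saving).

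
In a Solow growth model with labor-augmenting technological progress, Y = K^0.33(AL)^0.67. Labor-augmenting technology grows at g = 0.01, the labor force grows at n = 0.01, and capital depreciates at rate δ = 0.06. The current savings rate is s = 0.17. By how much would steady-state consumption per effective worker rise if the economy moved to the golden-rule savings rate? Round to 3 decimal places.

n + g + δ = 0.01 + 0.01 + 0.06 = 0.08.
Current steady state (s = 0.17): k* = (0.17/0.08)^(1/0.67) ≈ 3.0803, y* = 3.0803^0.33 ≈ 1.4496, c* = (1−0.17)·1.4496 ≈ 1.2031.
Maximizing c = f(k) − (n+g+δ)·k gives f'(k) = n+g+δ, i.e. 0.33·k^(0.33−1) = 0.08, so k_gold = (0.33/0.08)^(1/0.67) ≈ 8.2898.
y_gold = 8.2898^0.33 ≈ 2.0096, c_gold = y_gold − 0.08·k_gold ≈ 1.3465.
Gain: Δc = 1.3465 − 1.2031 ≈ 0.1433.

Δc ≈ 0.143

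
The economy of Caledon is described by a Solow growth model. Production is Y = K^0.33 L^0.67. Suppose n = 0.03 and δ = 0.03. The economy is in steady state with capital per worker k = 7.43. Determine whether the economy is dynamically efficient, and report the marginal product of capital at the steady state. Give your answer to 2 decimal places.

The effective depreciation rate is n + δ = 0.03 + 0.03 = 0.06.
MPK = 0.33·k^(0.33−1) = 0.33·7.43^(-0.67) ≈ 0.0861.
MPK > 0.06, so the economy is dynamically efficient (under-saving).

dynamically efficient; MPK ≈ 0.09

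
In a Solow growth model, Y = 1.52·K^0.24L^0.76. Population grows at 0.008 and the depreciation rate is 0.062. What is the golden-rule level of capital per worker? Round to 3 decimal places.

Capital per worker breaks even when investment replaces (n + δ)·k; here n + δ = 0.07.
Golden rule sets MPK = n+δ: 0.24·1.52·k^(0.24−1) = 0.07, so k_gold = (0.24·1.52/0.07)^(1/0.76) ≈ 8.7774.

k_gold ≈ 8.777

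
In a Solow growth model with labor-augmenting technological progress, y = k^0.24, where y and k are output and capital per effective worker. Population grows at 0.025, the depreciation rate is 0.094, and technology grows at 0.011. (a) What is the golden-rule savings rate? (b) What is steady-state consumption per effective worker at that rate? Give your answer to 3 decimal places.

(a) s_gold = 0.240; (b) c_gold ≈ 0.922

Break-even investment rate: n + g + δ = 0.025 + 0.011 + 0.094 = 0.13.
For Cobb-Douglas, s_gold equals capital's share: s_gold = 0.24.
Golden rule sets MPK = n+g+δ: 0.24·k^(0.24−1) = 0.13, so k_gold = (0.24/0.13)^(1/0.76) ≈ 2.2405.
y_gold = 2.2405^0.24 ≈ 1.2136; c_gold = (1−0.24)·y_gold ≈ 0.9224.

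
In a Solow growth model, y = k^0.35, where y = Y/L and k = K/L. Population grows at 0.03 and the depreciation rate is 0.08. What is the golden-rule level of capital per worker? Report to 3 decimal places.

Break-even investment rate: n + δ = 0.03 + 0.08 = 0.11.
Setting f'(k) = n+δ gives 0.35·k^(0.35−1) = 0.11, hence k_gold = (0.35/0.11)^(1/0.65) ≈ 5.9340.

k_gold ≈ 5.934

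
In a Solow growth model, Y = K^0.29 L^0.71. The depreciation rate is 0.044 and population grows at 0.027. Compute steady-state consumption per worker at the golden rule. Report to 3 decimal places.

Capital per worker breaks even when investment replaces (n + δ)·k; here n + δ = 0.071.
Maximizing c = f(k) − (n+δ)·k gives f'(k) = n+δ, i.e. 0.29·k^(0.29−1) = 0.071, so k_gold = (0.29/0.071)^(1/0.71) ≈ 7.2570.
y_gold = 7.2570^0.29 ≈ 1.7767.
c_gold = y_gold − (n+δ)·k_gold = 1.7767 − 0.071·7.2570 ≈ 1.2615.

c_gold ≈ 1.261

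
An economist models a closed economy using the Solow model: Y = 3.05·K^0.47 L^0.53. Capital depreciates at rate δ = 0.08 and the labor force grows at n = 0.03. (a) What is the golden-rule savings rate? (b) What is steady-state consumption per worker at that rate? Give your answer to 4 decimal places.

(a) s_gold = 0.4700; (b) c_gold ≈ 15.7527

Capital per worker breaks even when investment replaces (n + δ)·k; here n + δ = 0.11.
For Cobb-Douglas, s_gold equals capital's share: s_gold = 0.47.
At the golden rule the marginal product of capital equals n+δ: 0.47·3.05·k^(0.47−1) = 0.11. Solving, k_gold = (0.47·3.05/0.11)^(1/0.53) ≈ 126.9940.
y_gold = 3.05·126.9940^0.47 ≈ 29.7220; c_gold = (1−0.47)·y_gold ≈ 15.7527.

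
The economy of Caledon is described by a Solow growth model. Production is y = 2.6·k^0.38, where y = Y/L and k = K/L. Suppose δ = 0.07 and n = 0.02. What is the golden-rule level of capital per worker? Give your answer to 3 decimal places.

n + δ = 0.02 + 0.07 = 0.09.
Golden rule sets MPK = n+δ: 0.38·2.6·k^(0.38−1) = 0.09, so k_gold = (0.38·2.6/0.09)^(1/0.62) ≈ 47.6704.

k_gold ≈ 47.670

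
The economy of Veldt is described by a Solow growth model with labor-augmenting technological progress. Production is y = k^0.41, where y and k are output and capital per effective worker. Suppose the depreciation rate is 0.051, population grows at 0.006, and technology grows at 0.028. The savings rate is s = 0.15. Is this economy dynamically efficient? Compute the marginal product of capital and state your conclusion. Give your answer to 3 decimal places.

The effective depreciation rate is n + g + δ = 0.006 + 0.028 + 0.051 = 0.085.
Steady-state k*: s·k^0.41 = 0.085·k gives k* = (0.15/0.085)^(1/0.59) ≈ 2.6187.
MPK = 0.41·2.6187^(-0.59) ≈ 0.2323.
MPK > n+g+δ = 0.085, so the economy is dynamically efficient (under-saving).

dynamically efficient; MPK ≈ 0.232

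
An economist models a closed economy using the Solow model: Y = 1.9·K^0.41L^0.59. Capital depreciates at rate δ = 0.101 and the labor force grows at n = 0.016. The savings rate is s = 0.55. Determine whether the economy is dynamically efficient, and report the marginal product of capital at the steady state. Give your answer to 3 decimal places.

dynamically inefficient; MPK ≈ 0.087

The effective depreciation rate is n + δ = 0.016 + 0.101 = 0.117.
Steady-state k*: s·A·k^0.41 = 0.117·k gives k* = (0.55·1.9/0.117)^(1/0.59) ≈ 40.9022.
MPK = 0.41·1.9·40.9022^(-0.59) ≈ 0.0872.
MPK < n+δ = 0.117, so the economy is dynamically inefficient (over-saving).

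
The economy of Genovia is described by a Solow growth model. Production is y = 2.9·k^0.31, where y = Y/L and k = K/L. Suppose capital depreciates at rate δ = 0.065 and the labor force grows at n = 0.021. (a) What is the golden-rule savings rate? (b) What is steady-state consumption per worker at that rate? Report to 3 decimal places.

Break-even investment rate: n + δ = 0.021 + 0.065 = 0.086.
For Cobb-Douglas, s_gold equals capital's share: s_gold = 0.31.
Maximizing c = f(k) − (n+δ)·k gives f'(k) = n+δ, i.e. 0.31·2.9·k^(0.31−1) = 0.086, so k_gold = (0.31·2.9/0.086)^(1/0.69) ≈ 30.0048.
y_gold = 2.9·30.0048^0.31 ≈ 8.3239; c_gold = (1−0.31)·y_gold ≈ 5.7435.

(a) s_gold = 0.310; (b) c_gold ≈ 5.743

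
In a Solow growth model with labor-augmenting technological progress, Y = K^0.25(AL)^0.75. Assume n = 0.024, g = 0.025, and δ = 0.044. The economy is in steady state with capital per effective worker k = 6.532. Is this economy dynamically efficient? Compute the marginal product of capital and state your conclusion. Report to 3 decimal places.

dynamically inefficient; MPK ≈ 0.061

Break-even investment rate: n + g + δ = 0.024 + 0.025 + 0.044 = 0.093.
MPK = 0.25·k^(0.25−1) = 0.25·6.532^(-0.75) ≈ 0.0612.
MPK < 0.093, so the economy is dynamically inefficient (over-saving).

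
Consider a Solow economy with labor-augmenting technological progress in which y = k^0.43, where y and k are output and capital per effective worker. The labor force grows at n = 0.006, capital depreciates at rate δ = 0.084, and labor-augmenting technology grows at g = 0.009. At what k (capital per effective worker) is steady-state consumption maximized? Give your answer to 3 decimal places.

Capital per effective worker breaks even when investment replaces (n + g + δ)·k; here n + g + δ = 0.099.
At the golden rule the marginal product of capital equals n+g+δ: 0.43·k^(0.43−1) = 0.099. Solving, k_gold = (0.43/0.099)^(1/0.57) ≈ 13.1524.

k_gold ≈ 13.152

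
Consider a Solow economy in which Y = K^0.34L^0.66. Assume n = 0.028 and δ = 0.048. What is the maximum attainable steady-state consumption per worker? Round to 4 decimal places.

c_gold ≈ 1.4280

Break-even investment rate: n + δ = 0.028 + 0.048 = 0.076.
At the golden rule the marginal product of capital equals n+δ: 0.34·k^(0.34−1) = 0.076. Solving, k_gold = (0.34/0.076)^(1/0.66) ≈ 9.6796.
y_gold = 9.6796^0.34 ≈ 2.1637.
c_gold = y_gold − (n+δ)·k_gold = 2.1637 − 0.076·9.6796 ≈ 1.4280.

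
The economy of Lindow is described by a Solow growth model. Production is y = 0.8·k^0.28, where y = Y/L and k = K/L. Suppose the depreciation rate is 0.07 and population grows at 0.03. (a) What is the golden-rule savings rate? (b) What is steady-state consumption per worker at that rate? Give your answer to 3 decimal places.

(a) s_gold = 0.280; (b) c_gold ≈ 0.788

Break-even investment rate: n + δ = 0.03 + 0.07 = 0.1.
For Cobb-Douglas, s_gold equals capital's share: s_gold = 0.28.
Maximizing c = f(k) − (n+δ)·k gives f'(k) = n+δ, i.e. 0.28·0.8·k^(0.28−1) = 0.1, so k_gold = (0.28·0.8/0.1)^(1/0.72) ≈ 3.0652.
y_gold = 0.8·3.0652^0.28 ≈ 1.0947; c_gold = (1−0.28)·y_gold ≈ 0.7882.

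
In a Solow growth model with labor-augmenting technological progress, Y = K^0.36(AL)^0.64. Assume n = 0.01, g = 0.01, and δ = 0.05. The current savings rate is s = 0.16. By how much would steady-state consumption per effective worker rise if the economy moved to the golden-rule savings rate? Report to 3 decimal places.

Δc ≈ 0.271

Capital per effective worker breaks even when investment replaces (n + g + δ)·k; here n + g + δ = 0.07.
Current steady state (s = 0.16): k* = (0.16/0.07)^(1/0.64) ≈ 3.6389, y* = 3.6389^0.36 ≈ 1.5920, c* = (1−0.16)·1.5920 ≈ 1.3373.
Setting f'(k) = n+g+δ gives 0.36·k^(0.36−1) = 0.07, hence k_gold = (0.36/0.07)^(1/0.64) ≈ 12.9198.
y_gold = 12.9198^0.36 ≈ 2.5122, c_gold = y_gold − 0.07·k_gold ≈ 1.6078.
Gain: Δc = 1.6078 − 1.3373 ≈ 0.2705.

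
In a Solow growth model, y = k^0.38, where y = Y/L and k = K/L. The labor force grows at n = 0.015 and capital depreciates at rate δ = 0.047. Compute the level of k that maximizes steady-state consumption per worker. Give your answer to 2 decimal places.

Break-even investment rate: n + δ = 0.015 + 0.047 = 0.062.
At the golden rule the marginal product of capital equals n+δ: 0.38·k^(0.38−1) = 0.062. Solving, k_gold = (0.38/0.062)^(1/0.62) ≈ 18.6203.

k_gold ≈ 18.62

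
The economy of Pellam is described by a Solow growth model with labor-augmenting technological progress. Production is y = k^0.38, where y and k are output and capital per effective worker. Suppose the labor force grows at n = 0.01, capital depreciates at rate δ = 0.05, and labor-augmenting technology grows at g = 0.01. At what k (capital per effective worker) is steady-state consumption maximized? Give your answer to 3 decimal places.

Capital per effective worker breaks even when investment replaces (n + g + δ)·k; here n + g + δ = 0.07.
Maximizing c = f(k) − (n+g+δ)·k gives f'(k) = n+g+δ, i.e. 0.38·k^(0.38−1) = 0.07, so k_gold = (0.38/0.07)^(1/0.62) ≈ 15.3101.

k_gold ≈ 15.310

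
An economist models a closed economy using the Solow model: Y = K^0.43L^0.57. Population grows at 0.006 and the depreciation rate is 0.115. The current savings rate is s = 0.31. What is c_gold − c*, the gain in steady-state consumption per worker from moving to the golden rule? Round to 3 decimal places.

The effective depreciation rate is n + δ = 0.006 + 0.115 = 0.121.
Current steady state (s = 0.31): k* = (0.31/0.121)^(1/0.57) ≈ 5.2096, y* = 5.2096^0.43 ≈ 2.0334, c* = (1−0.31)·2.0334 ≈ 1.4031.
Maximizing c = f(k) − (n+δ)·k gives f'(k) = n+δ, i.e. 0.43·k^(0.43−1) = 0.121, so k_gold = (0.43/0.121)^(1/0.57) ≈ 9.2493.
y_gold = 9.2493^0.43 ≈ 2.6027, c_gold = y_gold − 0.121·k_gold ≈ 1.4836.
Gain: Δc = 1.4836 − 1.4031 ≈ 0.0805.

Δc ≈ 0.081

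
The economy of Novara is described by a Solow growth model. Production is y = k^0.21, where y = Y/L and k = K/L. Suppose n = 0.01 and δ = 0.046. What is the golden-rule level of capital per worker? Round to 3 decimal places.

Capital per worker breaks even when investment replaces (n + δ)·k; here n + δ = 0.056.
Maximizing c = f(k) − (n+δ)·k gives f'(k) = n+δ, i.e. 0.21·k^(0.21−1) = 0.056, so k_gold = (0.21/0.056)^(1/0.79) ≈ 5.3287.

k_gold ≈ 5.329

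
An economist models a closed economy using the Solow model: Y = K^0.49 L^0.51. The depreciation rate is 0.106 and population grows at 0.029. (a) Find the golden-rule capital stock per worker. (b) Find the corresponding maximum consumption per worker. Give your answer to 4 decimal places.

The effective depreciation rate is n + δ = 0.029 + 0.106 = 0.135.
At the golden rule the marginal product of capital equals n+δ: 0.49·k^(0.49−1) = 0.135. Solving, k_gold = (0.49/0.135)^(1/0.51) ≈ 12.5248.
y_gold = 12.5248^0.49 ≈ 3.4507; c_gold = y_gold − 0.135·k_gold ≈ 1.7599.

(a) k_gold ≈ 12.5248; (b) c_gold ≈ 1.7599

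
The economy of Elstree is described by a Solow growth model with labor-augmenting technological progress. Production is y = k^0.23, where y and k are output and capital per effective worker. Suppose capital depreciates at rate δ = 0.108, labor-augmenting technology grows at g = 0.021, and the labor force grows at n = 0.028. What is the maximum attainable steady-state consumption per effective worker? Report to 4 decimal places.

Break-even investment rate: n + g + δ = 0.028 + 0.021 + 0.108 = 0.157.
Maximizing c = f(k) − (n+g+δ)·k gives f'(k) = n+g+δ, i.e. 0.23·k^(0.23−1) = 0.157, so k_gold = (0.23/0.157)^(1/0.77) ≈ 1.6420.
y_gold = 1.6420^0.23 ≈ 1.1208.
c_gold = y_gold − (n+g+δ)·k_gold = 1.1208 − 0.157·1.6420 ≈ 0.8630.

c_gold ≈ 0.8630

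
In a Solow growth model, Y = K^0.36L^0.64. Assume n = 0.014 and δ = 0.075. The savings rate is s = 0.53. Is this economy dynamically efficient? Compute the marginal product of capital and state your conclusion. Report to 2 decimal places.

The effective depreciation rate is n + δ = 0.014 + 0.075 = 0.089.
Steady-state k*: s·k^0.36 = 0.089·k gives k* = (0.53/0.089)^(1/0.64) ≈ 16.2465.
MPK = 0.36·16.2465^(-0.64) ≈ 0.0605.
MPK < n+δ = 0.089, so the economy is dynamically inefficient (over-saving).

dynamically inefficient; MPK ≈ 0.06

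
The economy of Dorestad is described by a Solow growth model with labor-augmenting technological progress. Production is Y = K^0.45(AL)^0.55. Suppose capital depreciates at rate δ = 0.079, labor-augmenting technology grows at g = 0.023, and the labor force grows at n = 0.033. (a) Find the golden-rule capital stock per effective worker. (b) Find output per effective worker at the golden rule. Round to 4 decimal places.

Break-even investment rate: n + g + δ = 0.033 + 0.023 + 0.079 = 0.135.
Setting f'(k) = n+g+δ gives 0.45·k^(0.45−1) = 0.135, hence k_gold = (0.45/0.135)^(1/0.55) ≈ 8.9267.
y_gold = 8.9267^0.45 ≈ 2.6780.

(a) k_gold ≈ 8.9267; (b) y_gold ≈ 2.6780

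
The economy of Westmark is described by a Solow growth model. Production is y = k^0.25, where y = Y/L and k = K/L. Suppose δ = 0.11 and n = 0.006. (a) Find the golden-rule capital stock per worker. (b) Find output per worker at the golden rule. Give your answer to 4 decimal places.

n + δ = 0.006 + 0.11 = 0.116.
At the golden rule the marginal product of capital equals n+δ: 0.25·k^(0.25−1) = 0.116. Solving, k_gold = (0.25/0.116)^(1/0.75) ≈ 2.7838.
y_gold = 2.7838^0.25 ≈ 1.2917.

(a) k_gold ≈ 2.7838; (b) y_gold ≈ 1.2917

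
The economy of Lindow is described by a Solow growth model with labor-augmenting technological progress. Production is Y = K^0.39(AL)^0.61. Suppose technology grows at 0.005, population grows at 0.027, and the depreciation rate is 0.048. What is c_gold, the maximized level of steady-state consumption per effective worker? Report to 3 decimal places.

c_gold ≈ 1.680

n + g + δ = 0.027 + 0.005 + 0.048 = 0.08.
Maximizing c = f(k) − (n+g+δ)·k gives f'(k) = n+g+δ, i.e. 0.39·k^(0.39−1) = 0.08, so k_gold = (0.39/0.08)^(1/0.61) ≈ 13.4223.
y_gold = 13.4223^0.39 ≈ 2.7533.
c_gold = y_gold − (n+g+δ)·k_gold = 2.7533 − 0.08·13.4223 ≈ 1.6795.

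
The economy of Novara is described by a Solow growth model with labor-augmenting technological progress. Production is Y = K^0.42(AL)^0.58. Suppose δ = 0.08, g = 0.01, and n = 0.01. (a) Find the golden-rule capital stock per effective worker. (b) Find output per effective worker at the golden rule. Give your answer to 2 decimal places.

n + g + δ = 0.01 + 0.01 + 0.08 = 0.1.
Maximizing c = f(k) − (n+g+δ)·k gives f'(k) = n+g+δ, i.e. 0.42·k^(0.42−1) = 0.1, so k_gold = (0.42/0.1)^(1/0.58) ≈ 11.8732.
y_gold = 11.8732^0.42 ≈ 2.8270.

(a) k_gold ≈ 11.87; (b) y_gold ≈ 2.83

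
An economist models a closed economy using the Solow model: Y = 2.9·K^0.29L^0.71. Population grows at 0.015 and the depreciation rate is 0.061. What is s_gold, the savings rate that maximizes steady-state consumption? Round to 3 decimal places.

s_gold = 0.290

The effective depreciation rate is n + δ = 0.015 + 0.061 = 0.076.
At the golden rule MPK = n+δ, and in any Cobb-Douglas steady state s = (n+δ)·k/y = MPK·k/y = capital's share 0.29.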